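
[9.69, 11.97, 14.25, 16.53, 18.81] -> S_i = 9.69 + 2.28*i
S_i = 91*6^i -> [91, 546, 3276, 19656, 117936]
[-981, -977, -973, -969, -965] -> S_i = -981 + 4*i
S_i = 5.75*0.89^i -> [5.75, 5.12, 4.55, 4.05, 3.61]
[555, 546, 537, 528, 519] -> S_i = 555 + -9*i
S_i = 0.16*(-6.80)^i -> [0.16, -1.09, 7.4, -50.31, 342.1]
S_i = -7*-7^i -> [-7, 49, -343, 2401, -16807]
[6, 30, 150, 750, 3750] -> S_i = 6*5^i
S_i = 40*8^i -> [40, 320, 2560, 20480, 163840]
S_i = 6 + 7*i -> [6, 13, 20, 27, 34]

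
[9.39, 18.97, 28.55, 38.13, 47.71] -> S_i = 9.39 + 9.58*i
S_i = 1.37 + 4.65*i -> [1.37, 6.02, 10.67, 15.32, 19.97]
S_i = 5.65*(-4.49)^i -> [5.65, -25.37, 113.9, -511.43, 2296.33]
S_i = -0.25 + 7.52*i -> [-0.25, 7.27, 14.79, 22.31, 29.83]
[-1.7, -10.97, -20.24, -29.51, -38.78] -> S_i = -1.70 + -9.27*i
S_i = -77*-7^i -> [-77, 539, -3773, 26411, -184877]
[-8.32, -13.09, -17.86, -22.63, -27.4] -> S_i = -8.32 + -4.77*i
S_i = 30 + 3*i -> [30, 33, 36, 39, 42]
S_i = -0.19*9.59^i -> [-0.19, -1.82, -17.47, -167.58, -1607.04]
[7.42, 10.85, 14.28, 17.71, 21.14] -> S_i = 7.42 + 3.43*i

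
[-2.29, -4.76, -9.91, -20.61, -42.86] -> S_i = -2.29*2.08^i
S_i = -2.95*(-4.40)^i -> [-2.95, 12.98, -57.11, 251.29, -1105.69]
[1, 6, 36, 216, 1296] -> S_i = 1*6^i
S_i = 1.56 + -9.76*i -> [1.56, -8.2, -17.96, -27.72, -37.48]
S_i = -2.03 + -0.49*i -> [-2.03, -2.52, -3.01, -3.5, -3.99]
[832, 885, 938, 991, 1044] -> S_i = 832 + 53*i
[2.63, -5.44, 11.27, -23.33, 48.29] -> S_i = 2.63*(-2.07)^i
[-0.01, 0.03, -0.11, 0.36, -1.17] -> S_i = -0.01*(-3.29)^i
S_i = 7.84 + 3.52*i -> [7.84, 11.36, 14.88, 18.4, 21.92]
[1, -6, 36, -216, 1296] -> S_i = 1*-6^i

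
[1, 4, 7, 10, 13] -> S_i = 1 + 3*i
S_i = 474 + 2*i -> [474, 476, 478, 480, 482]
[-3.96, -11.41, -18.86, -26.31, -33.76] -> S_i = -3.96 + -7.45*i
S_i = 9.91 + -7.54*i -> [9.91, 2.37, -5.17, -12.71, -20.25]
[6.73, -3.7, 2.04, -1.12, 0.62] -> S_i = 6.73*(-0.55)^i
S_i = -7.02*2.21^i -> [-7.02, -15.51, -34.29, -75.77, -167.46]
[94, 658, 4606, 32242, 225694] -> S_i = 94*7^i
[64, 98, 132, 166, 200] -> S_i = 64 + 34*i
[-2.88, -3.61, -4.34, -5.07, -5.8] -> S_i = -2.88 + -0.73*i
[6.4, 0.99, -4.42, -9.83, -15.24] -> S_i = 6.40 + -5.41*i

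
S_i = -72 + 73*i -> [-72, 1, 74, 147, 220]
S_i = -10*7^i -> [-10, -70, -490, -3430, -24010]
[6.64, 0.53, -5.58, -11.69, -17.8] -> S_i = 6.64 + -6.11*i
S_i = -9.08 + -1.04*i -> [-9.08, -10.12, -11.16, -12.2, -13.24]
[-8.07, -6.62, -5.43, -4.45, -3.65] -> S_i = -8.07*0.82^i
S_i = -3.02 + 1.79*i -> [-3.02, -1.23, 0.56, 2.35, 4.14]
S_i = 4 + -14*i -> [4, -10, -24, -38, -52]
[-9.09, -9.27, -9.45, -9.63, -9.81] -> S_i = -9.09 + -0.18*i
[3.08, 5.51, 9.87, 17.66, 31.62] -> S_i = 3.08*1.79^i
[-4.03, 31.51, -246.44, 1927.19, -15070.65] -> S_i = -4.03*(-7.82)^i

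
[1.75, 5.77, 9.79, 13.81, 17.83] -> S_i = 1.75 + 4.02*i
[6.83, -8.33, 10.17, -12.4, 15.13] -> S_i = 6.83*(-1.22)^i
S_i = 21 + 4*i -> [21, 25, 29, 33, 37]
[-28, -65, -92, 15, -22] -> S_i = Random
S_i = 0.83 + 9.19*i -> [0.83, 10.02, 19.21, 28.4, 37.59]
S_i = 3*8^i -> [3, 24, 192, 1536, 12288]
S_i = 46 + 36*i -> [46, 82, 118, 154, 190]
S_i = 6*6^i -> [6, 36, 216, 1296, 7776]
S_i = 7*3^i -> [7, 21, 63, 189, 567]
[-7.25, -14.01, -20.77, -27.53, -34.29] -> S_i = -7.25 + -6.76*i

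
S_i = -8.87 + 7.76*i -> [-8.87, -1.11, 6.65, 14.41, 22.17]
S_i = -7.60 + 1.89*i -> [-7.6, -5.71, -3.82, -1.93, -0.04]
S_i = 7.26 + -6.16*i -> [7.26, 1.1, -5.06, -11.22, -17.38]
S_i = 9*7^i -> [9, 63, 441, 3087, 21609]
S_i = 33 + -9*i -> [33, 24, 15, 6, -3]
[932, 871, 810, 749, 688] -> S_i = 932 + -61*i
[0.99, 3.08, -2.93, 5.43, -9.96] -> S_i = Random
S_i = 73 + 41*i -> [73, 114, 155, 196, 237]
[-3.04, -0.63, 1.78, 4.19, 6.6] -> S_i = -3.04 + 2.41*i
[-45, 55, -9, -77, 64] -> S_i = Random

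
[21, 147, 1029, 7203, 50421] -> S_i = 21*7^i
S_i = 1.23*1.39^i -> [1.23, 1.71, 2.38, 3.3, 4.59]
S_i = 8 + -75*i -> [8, -67, -142, -217, -292]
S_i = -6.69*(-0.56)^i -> [-6.69, 3.75, -2.1, 1.17, -0.66]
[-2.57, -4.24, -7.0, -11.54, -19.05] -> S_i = -2.57*1.65^i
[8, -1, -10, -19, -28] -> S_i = 8 + -9*i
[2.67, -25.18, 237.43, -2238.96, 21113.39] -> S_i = 2.67*(-9.43)^i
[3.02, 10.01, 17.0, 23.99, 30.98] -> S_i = 3.02 + 6.99*i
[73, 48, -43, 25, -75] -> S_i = Random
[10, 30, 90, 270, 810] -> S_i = 10*3^i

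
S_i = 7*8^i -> [7, 56, 448, 3584, 28672]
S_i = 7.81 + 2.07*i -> [7.81, 9.88, 11.95, 14.02, 16.09]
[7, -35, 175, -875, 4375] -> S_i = 7*-5^i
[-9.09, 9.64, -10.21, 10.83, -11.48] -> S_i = -9.09*(-1.06)^i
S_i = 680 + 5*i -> [680, 685, 690, 695, 700]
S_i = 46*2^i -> [46, 92, 184, 368, 736]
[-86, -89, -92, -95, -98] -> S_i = -86 + -3*i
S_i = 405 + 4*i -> [405, 409, 413, 417, 421]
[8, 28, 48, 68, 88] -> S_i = 8 + 20*i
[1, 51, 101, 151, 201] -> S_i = 1 + 50*i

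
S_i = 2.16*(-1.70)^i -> [2.16, -3.67, 6.24, -10.61, 18.04]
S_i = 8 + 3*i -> [8, 11, 14, 17, 20]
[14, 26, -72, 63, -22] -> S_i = Random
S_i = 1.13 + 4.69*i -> [1.13, 5.82, 10.51, 15.2, 19.89]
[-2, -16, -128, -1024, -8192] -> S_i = -2*8^i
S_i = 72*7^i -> [72, 504, 3528, 24696, 172872]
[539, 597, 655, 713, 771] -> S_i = 539 + 58*i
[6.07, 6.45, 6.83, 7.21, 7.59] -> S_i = 6.07 + 0.38*i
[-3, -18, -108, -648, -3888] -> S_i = -3*6^i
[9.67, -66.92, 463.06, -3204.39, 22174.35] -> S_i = 9.67*(-6.92)^i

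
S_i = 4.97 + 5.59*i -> [4.97, 10.56, 16.15, 21.74, 27.33]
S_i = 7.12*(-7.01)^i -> [7.12, -49.91, 349.88, -2452.64, 17193.02]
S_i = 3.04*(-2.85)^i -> [3.04, -8.66, 24.69, -70.37, 200.56]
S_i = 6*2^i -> [6, 12, 24, 48, 96]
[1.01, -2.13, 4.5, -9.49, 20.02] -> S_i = 1.01*(-2.11)^i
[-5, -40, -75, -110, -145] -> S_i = -5 + -35*i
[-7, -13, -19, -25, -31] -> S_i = -7 + -6*i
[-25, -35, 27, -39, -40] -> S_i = Random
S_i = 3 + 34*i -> [3, 37, 71, 105, 139]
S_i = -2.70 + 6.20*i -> [-2.7, 3.5, 9.7, 15.9, 22.1]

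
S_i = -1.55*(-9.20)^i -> [-1.55, 14.26, -131.19, 1206.97, -11104.09]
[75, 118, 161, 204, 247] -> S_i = 75 + 43*i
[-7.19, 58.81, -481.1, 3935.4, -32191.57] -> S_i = -7.19*(-8.18)^i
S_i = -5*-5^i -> [-5, 25, -125, 625, -3125]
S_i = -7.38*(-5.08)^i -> [-7.38, 37.49, -190.45, 967.49, -4914.86]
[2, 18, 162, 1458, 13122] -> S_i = 2*9^i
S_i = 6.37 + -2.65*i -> [6.37, 3.72, 1.07, -1.58, -4.23]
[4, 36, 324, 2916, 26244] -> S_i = 4*9^i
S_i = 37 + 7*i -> [37, 44, 51, 58, 65]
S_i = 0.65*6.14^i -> [0.65, 3.99, 24.5, 150.46, 923.82]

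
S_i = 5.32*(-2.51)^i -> [5.32, -13.35, 33.52, -84.13, 211.16]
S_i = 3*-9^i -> [3, -27, 243, -2187, 19683]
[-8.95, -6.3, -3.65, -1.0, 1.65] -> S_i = -8.95 + 2.65*i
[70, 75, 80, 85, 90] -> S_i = 70 + 5*i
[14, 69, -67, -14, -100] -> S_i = Random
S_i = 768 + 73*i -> [768, 841, 914, 987, 1060]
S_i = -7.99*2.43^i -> [-7.99, -19.42, -47.18, -114.65, -278.59]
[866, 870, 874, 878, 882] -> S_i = 866 + 4*i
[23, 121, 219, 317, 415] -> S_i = 23 + 98*i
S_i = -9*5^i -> [-9, -45, -225, -1125, -5625]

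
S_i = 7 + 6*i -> [7, 13, 19, 25, 31]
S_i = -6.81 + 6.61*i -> [-6.81, -0.2, 6.41, 13.02, 19.63]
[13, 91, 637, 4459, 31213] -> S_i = 13*7^i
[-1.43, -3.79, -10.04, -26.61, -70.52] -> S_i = -1.43*2.65^i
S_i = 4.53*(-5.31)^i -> [4.53, -24.05, 127.73, -678.24, 3601.44]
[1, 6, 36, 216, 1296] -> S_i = 1*6^i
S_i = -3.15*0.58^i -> [-3.15, -1.83, -1.06, -0.61, -0.36]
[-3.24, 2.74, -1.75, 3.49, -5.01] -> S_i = Random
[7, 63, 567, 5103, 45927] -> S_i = 7*9^i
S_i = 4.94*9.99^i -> [4.94, 49.35, 493.01, 4925.19, 49202.7]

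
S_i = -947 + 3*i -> [-947, -944, -941, -938, -935]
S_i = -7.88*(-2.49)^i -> [-7.88, 19.62, -48.86, 121.65, -302.92]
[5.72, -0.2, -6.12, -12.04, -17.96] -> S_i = 5.72 + -5.92*i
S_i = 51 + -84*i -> [51, -33, -117, -201, -285]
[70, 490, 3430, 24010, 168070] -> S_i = 70*7^i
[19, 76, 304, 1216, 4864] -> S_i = 19*4^i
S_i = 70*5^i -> [70, 350, 1750, 8750, 43750]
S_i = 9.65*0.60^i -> [9.65, 5.79, 3.47, 2.08, 1.25]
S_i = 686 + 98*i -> [686, 784, 882, 980, 1078]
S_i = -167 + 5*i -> [-167, -162, -157, -152, -147]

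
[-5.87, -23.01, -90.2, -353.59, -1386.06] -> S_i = -5.87*3.92^i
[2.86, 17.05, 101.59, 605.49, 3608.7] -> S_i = 2.86*5.96^i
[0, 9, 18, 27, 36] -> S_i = 0 + 9*i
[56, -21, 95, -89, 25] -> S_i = Random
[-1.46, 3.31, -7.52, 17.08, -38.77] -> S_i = -1.46*(-2.27)^i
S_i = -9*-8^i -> [-9, 72, -576, 4608, -36864]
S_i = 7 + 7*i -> [7, 14, 21, 28, 35]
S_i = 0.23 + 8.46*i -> [0.23, 8.69, 17.15, 25.61, 34.07]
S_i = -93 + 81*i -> [-93, -12, 69, 150, 231]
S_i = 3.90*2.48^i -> [3.9, 9.67, 23.99, 59.49, 147.53]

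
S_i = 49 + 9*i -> [49, 58, 67, 76, 85]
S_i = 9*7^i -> [9, 63, 441, 3087, 21609]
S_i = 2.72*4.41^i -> [2.72, 12.0, 52.9, 233.28, 1028.78]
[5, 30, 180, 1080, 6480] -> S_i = 5*6^i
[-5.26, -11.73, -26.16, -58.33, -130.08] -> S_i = -5.26*2.23^i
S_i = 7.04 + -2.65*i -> [7.04, 4.39, 1.74, -0.91, -3.56]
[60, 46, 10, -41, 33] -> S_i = Random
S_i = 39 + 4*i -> [39, 43, 47, 51, 55]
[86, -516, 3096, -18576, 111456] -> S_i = 86*-6^i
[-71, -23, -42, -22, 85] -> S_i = Random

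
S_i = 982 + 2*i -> [982, 984, 986, 988, 990]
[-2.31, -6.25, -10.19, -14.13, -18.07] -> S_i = -2.31 + -3.94*i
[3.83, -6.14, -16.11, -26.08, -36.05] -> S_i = 3.83 + -9.97*i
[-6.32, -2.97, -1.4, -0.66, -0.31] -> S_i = -6.32*0.47^i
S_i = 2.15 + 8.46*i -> [2.15, 10.61, 19.07, 27.53, 35.99]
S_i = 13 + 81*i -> [13, 94, 175, 256, 337]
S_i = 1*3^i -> [1, 3, 9, 27, 81]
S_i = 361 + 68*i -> [361, 429, 497, 565, 633]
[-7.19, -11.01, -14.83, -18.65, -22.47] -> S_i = -7.19 + -3.82*i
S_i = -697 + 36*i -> [-697, -661, -625, -589, -553]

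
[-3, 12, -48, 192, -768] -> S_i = -3*-4^i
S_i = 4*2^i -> [4, 8, 16, 32, 64]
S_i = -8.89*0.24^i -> [-8.89, -2.13, -0.51, -0.12, -0.03]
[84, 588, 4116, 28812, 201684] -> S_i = 84*7^i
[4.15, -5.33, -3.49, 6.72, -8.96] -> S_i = Random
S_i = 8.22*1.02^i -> [8.22, 8.38, 8.55, 8.72, 8.9]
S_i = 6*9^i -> [6, 54, 486, 4374, 39366]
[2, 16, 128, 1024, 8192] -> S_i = 2*8^i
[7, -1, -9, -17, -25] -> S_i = 7 + -8*i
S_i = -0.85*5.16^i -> [-0.85, -4.39, -22.63, -116.78, -602.58]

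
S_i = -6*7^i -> [-6, -42, -294, -2058, -14406]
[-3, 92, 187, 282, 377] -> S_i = -3 + 95*i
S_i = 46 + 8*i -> [46, 54, 62, 70, 78]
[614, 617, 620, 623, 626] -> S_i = 614 + 3*i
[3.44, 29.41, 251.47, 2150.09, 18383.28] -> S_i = 3.44*8.55^i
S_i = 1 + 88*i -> [1, 89, 177, 265, 353]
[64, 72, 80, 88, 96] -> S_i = 64 + 8*i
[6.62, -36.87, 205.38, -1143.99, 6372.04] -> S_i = 6.62*(-5.57)^i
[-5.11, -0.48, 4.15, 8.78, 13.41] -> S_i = -5.11 + 4.63*i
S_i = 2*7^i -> [2, 14, 98, 686, 4802]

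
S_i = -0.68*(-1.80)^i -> [-0.68, 1.22, -2.2, 3.97, -7.14]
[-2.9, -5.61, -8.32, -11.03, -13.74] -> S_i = -2.90 + -2.71*i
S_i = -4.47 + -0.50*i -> [-4.47, -4.97, -5.47, -5.97, -6.47]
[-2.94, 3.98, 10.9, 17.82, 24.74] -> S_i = -2.94 + 6.92*i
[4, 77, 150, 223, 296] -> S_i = 4 + 73*i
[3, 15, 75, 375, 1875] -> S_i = 3*5^i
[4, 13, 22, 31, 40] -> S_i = 4 + 9*i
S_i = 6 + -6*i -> [6, 0, -6, -12, -18]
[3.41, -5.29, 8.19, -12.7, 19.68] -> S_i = 3.41*(-1.55)^i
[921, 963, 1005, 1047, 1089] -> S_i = 921 + 42*i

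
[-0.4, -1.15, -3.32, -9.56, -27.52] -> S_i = -0.40*2.88^i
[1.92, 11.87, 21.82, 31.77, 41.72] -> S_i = 1.92 + 9.95*i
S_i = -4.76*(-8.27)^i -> [-4.76, 39.37, -325.55, 2692.3, -22265.32]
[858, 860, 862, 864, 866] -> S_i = 858 + 2*i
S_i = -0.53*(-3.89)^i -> [-0.53, 2.06, -8.02, 31.2, -121.36]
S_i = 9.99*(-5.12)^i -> [9.99, -51.15, 261.88, -1340.84, 6865.08]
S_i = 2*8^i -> [2, 16, 128, 1024, 8192]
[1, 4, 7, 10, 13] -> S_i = 1 + 3*i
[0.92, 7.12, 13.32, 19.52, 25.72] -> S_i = 0.92 + 6.20*i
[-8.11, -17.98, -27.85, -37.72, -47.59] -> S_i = -8.11 + -9.87*i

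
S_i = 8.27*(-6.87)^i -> [8.27, -56.81, 390.32, -2681.49, 18421.82]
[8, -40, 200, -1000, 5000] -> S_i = 8*-5^i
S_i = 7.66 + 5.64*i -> [7.66, 13.3, 18.94, 24.58, 30.22]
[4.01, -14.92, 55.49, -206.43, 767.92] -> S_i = 4.01*(-3.72)^i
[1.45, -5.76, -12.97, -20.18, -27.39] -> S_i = 1.45 + -7.21*i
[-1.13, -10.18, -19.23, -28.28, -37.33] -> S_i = -1.13 + -9.05*i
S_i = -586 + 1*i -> [-586, -585, -584, -583, -582]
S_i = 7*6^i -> [7, 42, 252, 1512, 9072]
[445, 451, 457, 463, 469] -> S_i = 445 + 6*i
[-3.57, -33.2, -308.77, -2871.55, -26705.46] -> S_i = -3.57*9.30^i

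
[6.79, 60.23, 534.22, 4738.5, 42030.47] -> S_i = 6.79*8.87^i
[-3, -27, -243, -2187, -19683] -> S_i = -3*9^i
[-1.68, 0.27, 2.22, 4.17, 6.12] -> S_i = -1.68 + 1.95*i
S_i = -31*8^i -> [-31, -248, -1984, -15872, -126976]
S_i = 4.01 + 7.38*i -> [4.01, 11.39, 18.77, 26.15, 33.53]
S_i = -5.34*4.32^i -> [-5.34, -23.07, -99.66, -430.52, -1859.84]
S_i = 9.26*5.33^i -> [9.26, 49.36, 263.07, 1402.14, 7473.43]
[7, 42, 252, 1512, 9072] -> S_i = 7*6^i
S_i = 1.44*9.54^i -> [1.44, 13.74, 131.06, 1250.28, 11927.68]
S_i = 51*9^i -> [51, 459, 4131, 37179, 334611]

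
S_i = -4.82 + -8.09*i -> [-4.82, -12.91, -21.0, -29.09, -37.18]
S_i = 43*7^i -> [43, 301, 2107, 14749, 103243]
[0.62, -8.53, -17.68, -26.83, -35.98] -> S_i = 0.62 + -9.15*i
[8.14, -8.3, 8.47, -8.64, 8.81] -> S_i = 8.14*(-1.02)^i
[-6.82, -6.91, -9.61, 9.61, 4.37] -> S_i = Random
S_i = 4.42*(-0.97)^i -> [4.42, -4.29, 4.16, -4.03, 3.91]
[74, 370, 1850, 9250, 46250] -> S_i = 74*5^i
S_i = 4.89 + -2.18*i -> [4.89, 2.71, 0.53, -1.65, -3.83]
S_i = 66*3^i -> [66, 198, 594, 1782, 5346]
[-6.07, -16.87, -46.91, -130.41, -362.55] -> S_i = -6.07*2.78^i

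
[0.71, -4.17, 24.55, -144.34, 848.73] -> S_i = 0.71*(-5.88)^i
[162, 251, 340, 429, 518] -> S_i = 162 + 89*i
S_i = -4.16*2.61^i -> [-4.16, -10.86, -28.34, -73.96, -193.04]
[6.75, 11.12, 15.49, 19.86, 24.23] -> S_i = 6.75 + 4.37*i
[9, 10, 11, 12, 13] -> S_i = 9 + 1*i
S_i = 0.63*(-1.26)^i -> [0.63, -0.79, 1.0, -1.26, 1.59]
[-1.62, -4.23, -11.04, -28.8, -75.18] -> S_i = -1.62*2.61^i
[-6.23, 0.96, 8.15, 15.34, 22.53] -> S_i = -6.23 + 7.19*i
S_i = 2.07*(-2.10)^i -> [2.07, -4.35, 9.13, -19.17, 40.26]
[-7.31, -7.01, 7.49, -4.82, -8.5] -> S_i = Random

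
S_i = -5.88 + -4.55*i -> [-5.88, -10.43, -14.98, -19.53, -24.08]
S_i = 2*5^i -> [2, 10, 50, 250, 1250]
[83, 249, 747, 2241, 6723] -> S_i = 83*3^i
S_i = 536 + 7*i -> [536, 543, 550, 557, 564]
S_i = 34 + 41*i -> [34, 75, 116, 157, 198]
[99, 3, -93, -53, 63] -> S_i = Random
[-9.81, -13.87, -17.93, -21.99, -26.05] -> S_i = -9.81 + -4.06*i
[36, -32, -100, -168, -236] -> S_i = 36 + -68*i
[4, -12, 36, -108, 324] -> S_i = 4*-3^i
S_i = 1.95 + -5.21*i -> [1.95, -3.26, -8.47, -13.68, -18.89]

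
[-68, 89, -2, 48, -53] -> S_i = Random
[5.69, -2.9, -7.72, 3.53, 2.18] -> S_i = Random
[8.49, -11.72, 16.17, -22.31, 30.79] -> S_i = 8.49*(-1.38)^i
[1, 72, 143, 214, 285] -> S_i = 1 + 71*i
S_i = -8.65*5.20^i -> [-8.65, -44.98, -233.9, -1216.26, -6324.55]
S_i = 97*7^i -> [97, 679, 4753, 33271, 232897]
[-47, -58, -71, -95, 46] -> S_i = Random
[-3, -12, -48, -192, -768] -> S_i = -3*4^i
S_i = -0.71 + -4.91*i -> [-0.71, -5.62, -10.53, -15.44, -20.35]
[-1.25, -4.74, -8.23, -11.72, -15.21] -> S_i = -1.25 + -3.49*i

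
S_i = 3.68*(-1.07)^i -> [3.68, -3.94, 4.21, -4.51, 4.82]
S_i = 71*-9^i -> [71, -639, 5751, -51759, 465831]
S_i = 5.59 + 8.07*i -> [5.59, 13.66, 21.73, 29.8, 37.87]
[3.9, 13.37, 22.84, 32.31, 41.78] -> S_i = 3.90 + 9.47*i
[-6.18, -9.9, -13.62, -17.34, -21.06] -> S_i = -6.18 + -3.72*i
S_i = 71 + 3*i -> [71, 74, 77, 80, 83]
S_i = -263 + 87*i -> [-263, -176, -89, -2, 85]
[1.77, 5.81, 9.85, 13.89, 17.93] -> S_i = 1.77 + 4.04*i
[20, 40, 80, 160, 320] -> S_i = 20*2^i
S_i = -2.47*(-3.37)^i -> [-2.47, 8.32, -28.05, 94.53, -318.58]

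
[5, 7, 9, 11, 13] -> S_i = 5 + 2*i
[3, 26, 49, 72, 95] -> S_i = 3 + 23*i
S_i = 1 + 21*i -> [1, 22, 43, 64, 85]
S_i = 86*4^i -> [86, 344, 1376, 5504, 22016]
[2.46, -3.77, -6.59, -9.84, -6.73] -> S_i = Random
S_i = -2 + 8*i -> [-2, 6, 14, 22, 30]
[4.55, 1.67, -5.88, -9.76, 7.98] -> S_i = Random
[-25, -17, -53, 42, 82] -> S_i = Random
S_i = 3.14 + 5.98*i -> [3.14, 9.12, 15.1, 21.08, 27.06]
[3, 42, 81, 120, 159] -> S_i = 3 + 39*i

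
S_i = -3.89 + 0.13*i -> [-3.89, -3.76, -3.63, -3.5, -3.37]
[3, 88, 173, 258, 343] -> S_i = 3 + 85*i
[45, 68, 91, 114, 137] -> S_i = 45 + 23*i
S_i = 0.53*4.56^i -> [0.53, 2.42, 11.02, 50.25, 229.16]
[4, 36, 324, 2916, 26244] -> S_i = 4*9^i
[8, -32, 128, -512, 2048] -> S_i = 8*-4^i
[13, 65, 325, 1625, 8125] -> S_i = 13*5^i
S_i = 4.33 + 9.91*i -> [4.33, 14.24, 24.15, 34.06, 43.97]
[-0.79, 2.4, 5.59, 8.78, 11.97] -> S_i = -0.79 + 3.19*i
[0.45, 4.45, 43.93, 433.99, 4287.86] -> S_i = 0.45*9.88^i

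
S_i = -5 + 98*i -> [-5, 93, 191, 289, 387]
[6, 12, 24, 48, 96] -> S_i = 6*2^i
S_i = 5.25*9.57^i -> [5.25, 50.24, 480.82, 4601.45, 44035.92]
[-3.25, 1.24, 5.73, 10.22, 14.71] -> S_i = -3.25 + 4.49*i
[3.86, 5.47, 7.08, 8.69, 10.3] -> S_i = 3.86 + 1.61*i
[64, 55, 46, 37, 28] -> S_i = 64 + -9*i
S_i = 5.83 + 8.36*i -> [5.83, 14.19, 22.55, 30.91, 39.27]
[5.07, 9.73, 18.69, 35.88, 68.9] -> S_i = 5.07*1.92^i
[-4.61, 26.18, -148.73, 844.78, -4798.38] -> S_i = -4.61*(-5.68)^i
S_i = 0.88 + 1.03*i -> [0.88, 1.91, 2.94, 3.97, 5.0]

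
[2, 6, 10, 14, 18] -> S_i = 2 + 4*i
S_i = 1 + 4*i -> [1, 5, 9, 13, 17]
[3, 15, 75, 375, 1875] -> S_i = 3*5^i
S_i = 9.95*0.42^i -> [9.95, 4.18, 1.76, 0.74, 0.31]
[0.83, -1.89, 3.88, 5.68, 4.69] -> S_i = Random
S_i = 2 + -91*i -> [2, -89, -180, -271, -362]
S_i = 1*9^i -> [1, 9, 81, 729, 6561]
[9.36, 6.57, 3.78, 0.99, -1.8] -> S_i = 9.36 + -2.79*i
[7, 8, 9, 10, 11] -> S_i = 7 + 1*i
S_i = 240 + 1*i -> [240, 241, 242, 243, 244]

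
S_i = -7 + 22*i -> [-7, 15, 37, 59, 81]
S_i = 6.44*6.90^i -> [6.44, 44.44, 306.61, 2115.6, 14597.63]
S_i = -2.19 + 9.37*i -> [-2.19, 7.18, 16.55, 25.92, 35.29]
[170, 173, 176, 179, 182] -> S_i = 170 + 3*i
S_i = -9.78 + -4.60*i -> [-9.78, -14.38, -18.98, -23.58, -28.18]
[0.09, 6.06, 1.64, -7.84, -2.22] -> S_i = Random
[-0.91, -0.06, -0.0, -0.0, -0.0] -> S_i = -0.91*0.07^i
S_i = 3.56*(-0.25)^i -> [3.56, -0.89, 0.22, -0.06, 0.01]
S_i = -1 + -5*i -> [-1, -6, -11, -16, -21]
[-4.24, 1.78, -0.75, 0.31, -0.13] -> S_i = -4.24*(-0.42)^i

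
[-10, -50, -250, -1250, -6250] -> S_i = -10*5^i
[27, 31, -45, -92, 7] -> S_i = Random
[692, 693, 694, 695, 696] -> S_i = 692 + 1*i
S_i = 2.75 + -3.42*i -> [2.75, -0.67, -4.09, -7.51, -10.93]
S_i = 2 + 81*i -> [2, 83, 164, 245, 326]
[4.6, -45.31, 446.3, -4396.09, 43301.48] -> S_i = 4.60*(-9.85)^i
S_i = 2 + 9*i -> [2, 11, 20, 29, 38]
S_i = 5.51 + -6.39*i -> [5.51, -0.88, -7.27, -13.66, -20.05]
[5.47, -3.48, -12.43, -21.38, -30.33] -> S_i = 5.47 + -8.95*i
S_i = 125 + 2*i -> [125, 127, 129, 131, 133]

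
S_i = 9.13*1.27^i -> [9.13, 11.6, 14.73, 18.7, 23.75]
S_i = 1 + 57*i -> [1, 58, 115, 172, 229]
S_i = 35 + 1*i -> [35, 36, 37, 38, 39]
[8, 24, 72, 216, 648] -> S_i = 8*3^i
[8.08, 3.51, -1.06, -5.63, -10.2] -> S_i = 8.08 + -4.57*i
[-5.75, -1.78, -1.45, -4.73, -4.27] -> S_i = Random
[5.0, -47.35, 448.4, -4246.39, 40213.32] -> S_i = 5.00*(-9.47)^i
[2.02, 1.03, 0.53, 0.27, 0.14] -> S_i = 2.02*0.51^i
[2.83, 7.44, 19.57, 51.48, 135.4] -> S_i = 2.83*2.63^i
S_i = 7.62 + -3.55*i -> [7.62, 4.07, 0.52, -3.03, -6.58]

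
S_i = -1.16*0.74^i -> [-1.16, -0.86, -0.64, -0.47, -0.35]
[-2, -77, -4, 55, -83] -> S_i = Random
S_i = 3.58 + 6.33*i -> [3.58, 9.91, 16.24, 22.57, 28.9]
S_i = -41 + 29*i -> [-41, -12, 17, 46, 75]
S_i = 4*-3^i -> [4, -12, 36, -108, 324]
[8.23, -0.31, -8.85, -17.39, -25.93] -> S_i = 8.23 + -8.54*i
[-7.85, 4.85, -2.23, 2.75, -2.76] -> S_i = Random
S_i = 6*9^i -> [6, 54, 486, 4374, 39366]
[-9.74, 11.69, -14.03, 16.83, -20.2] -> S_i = -9.74*(-1.20)^i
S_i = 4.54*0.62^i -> [4.54, 2.81, 1.75, 1.08, 0.67]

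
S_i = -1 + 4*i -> [-1, 3, 7, 11, 15]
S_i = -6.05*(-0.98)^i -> [-6.05, 5.93, -5.81, 5.69, -5.58]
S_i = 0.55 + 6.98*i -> [0.55, 7.53, 14.51, 21.49, 28.47]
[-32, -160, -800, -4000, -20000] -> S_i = -32*5^i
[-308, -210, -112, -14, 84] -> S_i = -308 + 98*i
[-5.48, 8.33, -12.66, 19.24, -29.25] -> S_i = -5.48*(-1.52)^i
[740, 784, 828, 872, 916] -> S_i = 740 + 44*i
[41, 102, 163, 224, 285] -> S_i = 41 + 61*i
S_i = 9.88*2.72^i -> [9.88, 26.87, 73.1, 198.82, 540.79]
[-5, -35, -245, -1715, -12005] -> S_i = -5*7^i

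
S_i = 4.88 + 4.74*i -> [4.88, 9.62, 14.36, 19.1, 23.84]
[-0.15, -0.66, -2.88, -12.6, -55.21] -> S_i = -0.15*4.38^i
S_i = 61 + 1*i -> [61, 62, 63, 64, 65]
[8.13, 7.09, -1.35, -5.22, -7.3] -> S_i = Random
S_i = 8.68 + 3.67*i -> [8.68, 12.35, 16.02, 19.69, 23.36]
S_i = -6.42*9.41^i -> [-6.42, -60.41, -568.48, -5349.39, -50337.72]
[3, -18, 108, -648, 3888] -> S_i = 3*-6^i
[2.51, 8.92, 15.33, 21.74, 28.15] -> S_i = 2.51 + 6.41*i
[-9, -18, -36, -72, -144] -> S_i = -9*2^i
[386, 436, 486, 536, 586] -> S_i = 386 + 50*i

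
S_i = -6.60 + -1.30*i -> [-6.6, -7.9, -9.2, -10.5, -11.8]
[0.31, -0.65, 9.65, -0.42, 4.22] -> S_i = Random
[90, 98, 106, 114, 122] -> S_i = 90 + 8*i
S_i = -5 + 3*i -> [-5, -2, 1, 4, 7]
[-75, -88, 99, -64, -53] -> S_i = Random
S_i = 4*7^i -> [4, 28, 196, 1372, 9604]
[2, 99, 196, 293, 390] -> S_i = 2 + 97*i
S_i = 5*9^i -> [5, 45, 405, 3645, 32805]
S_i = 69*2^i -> [69, 138, 276, 552, 1104]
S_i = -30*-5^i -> [-30, 150, -750, 3750, -18750]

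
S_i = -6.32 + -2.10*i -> [-6.32, -8.42, -10.52, -12.62, -14.72]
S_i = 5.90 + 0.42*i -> [5.9, 6.32, 6.74, 7.16, 7.58]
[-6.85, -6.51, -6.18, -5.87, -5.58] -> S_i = -6.85*0.95^i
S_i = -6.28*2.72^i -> [-6.28, -17.08, -46.46, -126.38, -343.74]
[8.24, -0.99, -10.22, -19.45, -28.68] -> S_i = 8.24 + -9.23*i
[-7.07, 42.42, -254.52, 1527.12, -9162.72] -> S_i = -7.07*(-6.00)^i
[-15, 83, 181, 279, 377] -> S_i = -15 + 98*i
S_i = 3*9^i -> [3, 27, 243, 2187, 19683]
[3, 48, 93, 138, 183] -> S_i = 3 + 45*i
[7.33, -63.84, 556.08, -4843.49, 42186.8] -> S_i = 7.33*(-8.71)^i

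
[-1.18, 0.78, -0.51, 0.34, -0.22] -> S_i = -1.18*(-0.66)^i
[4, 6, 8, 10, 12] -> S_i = 4 + 2*i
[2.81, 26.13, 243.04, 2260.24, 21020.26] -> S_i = 2.81*9.30^i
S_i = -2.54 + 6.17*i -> [-2.54, 3.63, 9.8, 15.97, 22.14]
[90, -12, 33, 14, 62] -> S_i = Random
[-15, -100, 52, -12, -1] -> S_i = Random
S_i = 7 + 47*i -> [7, 54, 101, 148, 195]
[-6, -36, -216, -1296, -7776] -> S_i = -6*6^i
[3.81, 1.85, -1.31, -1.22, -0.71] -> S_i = Random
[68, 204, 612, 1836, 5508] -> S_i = 68*3^i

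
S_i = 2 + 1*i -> [2, 3, 4, 5, 6]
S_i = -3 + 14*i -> [-3, 11, 25, 39, 53]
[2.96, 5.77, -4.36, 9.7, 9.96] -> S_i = Random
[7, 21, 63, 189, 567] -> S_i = 7*3^i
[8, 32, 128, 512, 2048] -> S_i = 8*4^i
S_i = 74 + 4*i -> [74, 78, 82, 86, 90]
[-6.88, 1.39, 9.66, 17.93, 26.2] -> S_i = -6.88 + 8.27*i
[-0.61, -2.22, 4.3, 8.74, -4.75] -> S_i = Random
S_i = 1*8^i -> [1, 8, 64, 512, 4096]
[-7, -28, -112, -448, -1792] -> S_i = -7*4^i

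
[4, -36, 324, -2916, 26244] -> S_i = 4*-9^i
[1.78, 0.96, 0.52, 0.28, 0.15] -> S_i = 1.78*0.54^i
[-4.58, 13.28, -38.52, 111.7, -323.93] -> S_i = -4.58*(-2.90)^i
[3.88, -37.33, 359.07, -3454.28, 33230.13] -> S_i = 3.88*(-9.62)^i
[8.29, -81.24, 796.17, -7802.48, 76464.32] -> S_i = 8.29*(-9.80)^i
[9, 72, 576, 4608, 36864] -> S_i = 9*8^i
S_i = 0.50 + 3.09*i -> [0.5, 3.59, 6.68, 9.77, 12.86]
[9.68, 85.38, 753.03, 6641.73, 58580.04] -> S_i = 9.68*8.82^i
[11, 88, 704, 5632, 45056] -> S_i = 11*8^i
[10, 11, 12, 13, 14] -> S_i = 10 + 1*i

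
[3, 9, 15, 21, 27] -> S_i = 3 + 6*i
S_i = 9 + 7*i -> [9, 16, 23, 30, 37]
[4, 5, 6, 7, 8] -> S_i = 4 + 1*i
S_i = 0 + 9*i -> [0, 9, 18, 27, 36]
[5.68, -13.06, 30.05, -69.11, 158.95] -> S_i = 5.68*(-2.30)^i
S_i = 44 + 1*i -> [44, 45, 46, 47, 48]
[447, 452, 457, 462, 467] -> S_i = 447 + 5*i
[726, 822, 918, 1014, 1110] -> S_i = 726 + 96*i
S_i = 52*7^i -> [52, 364, 2548, 17836, 124852]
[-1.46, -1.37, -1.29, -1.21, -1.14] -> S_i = -1.46*0.94^i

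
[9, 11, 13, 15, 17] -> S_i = 9 + 2*i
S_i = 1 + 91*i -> [1, 92, 183, 274, 365]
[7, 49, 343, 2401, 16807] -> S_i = 7*7^i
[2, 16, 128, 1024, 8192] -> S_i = 2*8^i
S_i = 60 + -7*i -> [60, 53, 46, 39, 32]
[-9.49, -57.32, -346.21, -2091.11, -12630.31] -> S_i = -9.49*6.04^i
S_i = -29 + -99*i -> [-29, -128, -227, -326, -425]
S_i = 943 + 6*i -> [943, 949, 955, 961, 967]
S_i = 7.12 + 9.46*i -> [7.12, 16.58, 26.04, 35.5, 44.96]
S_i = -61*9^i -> [-61, -549, -4941, -44469, -400221]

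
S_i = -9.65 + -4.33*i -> [-9.65, -13.98, -18.31, -22.64, -26.97]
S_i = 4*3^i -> [4, 12, 36, 108, 324]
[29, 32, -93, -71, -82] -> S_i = Random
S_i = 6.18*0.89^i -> [6.18, 5.5, 4.9, 4.36, 3.88]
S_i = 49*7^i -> [49, 343, 2401, 16807, 117649]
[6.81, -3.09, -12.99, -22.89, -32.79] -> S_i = 6.81 + -9.90*i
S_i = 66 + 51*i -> [66, 117, 168, 219, 270]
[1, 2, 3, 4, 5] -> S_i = 1 + 1*i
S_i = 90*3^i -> [90, 270, 810, 2430, 7290]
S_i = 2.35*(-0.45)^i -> [2.35, -1.06, 0.48, -0.21, 0.1]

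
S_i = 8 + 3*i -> [8, 11, 14, 17, 20]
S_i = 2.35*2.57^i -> [2.35, 6.04, 15.52, 39.89, 102.52]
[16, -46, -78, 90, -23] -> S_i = Random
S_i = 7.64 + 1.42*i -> [7.64, 9.06, 10.48, 11.9, 13.32]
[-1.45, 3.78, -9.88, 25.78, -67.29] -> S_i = -1.45*(-2.61)^i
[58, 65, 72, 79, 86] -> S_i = 58 + 7*i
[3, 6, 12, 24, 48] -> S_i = 3*2^i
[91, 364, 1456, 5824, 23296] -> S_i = 91*4^i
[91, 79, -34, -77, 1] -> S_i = Random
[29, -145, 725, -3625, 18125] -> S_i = 29*-5^i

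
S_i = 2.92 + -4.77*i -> [2.92, -1.85, -6.62, -11.39, -16.16]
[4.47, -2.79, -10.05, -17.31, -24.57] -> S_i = 4.47 + -7.26*i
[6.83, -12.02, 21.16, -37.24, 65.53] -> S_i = 6.83*(-1.76)^i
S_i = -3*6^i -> [-3, -18, -108, -648, -3888]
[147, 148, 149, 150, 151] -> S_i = 147 + 1*i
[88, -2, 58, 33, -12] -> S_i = Random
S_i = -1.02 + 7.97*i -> [-1.02, 6.95, 14.92, 22.89, 30.86]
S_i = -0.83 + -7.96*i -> [-0.83, -8.79, -16.75, -24.71, -32.67]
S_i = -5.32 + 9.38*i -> [-5.32, 4.06, 13.44, 22.82, 32.2]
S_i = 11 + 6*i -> [11, 17, 23, 29, 35]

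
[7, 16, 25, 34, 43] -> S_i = 7 + 9*i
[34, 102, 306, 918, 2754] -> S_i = 34*3^i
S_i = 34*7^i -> [34, 238, 1666, 11662, 81634]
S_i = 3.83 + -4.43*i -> [3.83, -0.6, -5.03, -9.46, -13.89]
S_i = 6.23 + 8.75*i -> [6.23, 14.98, 23.73, 32.48, 41.23]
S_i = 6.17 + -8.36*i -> [6.17, -2.19, -10.55, -18.91, -27.27]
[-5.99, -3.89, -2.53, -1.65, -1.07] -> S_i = -5.99*0.65^i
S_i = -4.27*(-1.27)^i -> [-4.27, 5.42, -6.89, 8.75, -11.11]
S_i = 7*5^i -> [7, 35, 175, 875, 4375]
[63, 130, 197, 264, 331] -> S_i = 63 + 67*i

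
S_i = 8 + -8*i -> [8, 0, -8, -16, -24]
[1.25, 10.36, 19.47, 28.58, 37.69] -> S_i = 1.25 + 9.11*i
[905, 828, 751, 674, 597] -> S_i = 905 + -77*i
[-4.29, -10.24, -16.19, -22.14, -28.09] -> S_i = -4.29 + -5.95*i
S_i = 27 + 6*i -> [27, 33, 39, 45, 51]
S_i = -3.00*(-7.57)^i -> [-3.0, 22.71, -171.91, 1301.39, -9851.55]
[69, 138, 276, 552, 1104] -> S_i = 69*2^i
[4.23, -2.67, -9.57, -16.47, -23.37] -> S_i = 4.23 + -6.90*i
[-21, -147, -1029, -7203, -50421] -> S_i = -21*7^i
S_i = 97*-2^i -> [97, -194, 388, -776, 1552]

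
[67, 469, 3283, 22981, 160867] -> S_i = 67*7^i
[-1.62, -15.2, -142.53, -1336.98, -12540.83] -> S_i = -1.62*9.38^i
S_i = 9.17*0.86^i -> [9.17, 7.89, 6.78, 5.83, 5.02]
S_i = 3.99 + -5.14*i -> [3.99, -1.15, -6.29, -11.43, -16.57]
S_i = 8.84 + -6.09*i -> [8.84, 2.75, -3.34, -9.43, -15.52]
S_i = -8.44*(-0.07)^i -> [-8.44, 0.59, -0.04, 0.0, -0.0]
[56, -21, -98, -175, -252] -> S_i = 56 + -77*i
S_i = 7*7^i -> [7, 49, 343, 2401, 16807]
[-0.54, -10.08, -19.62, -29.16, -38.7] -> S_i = -0.54 + -9.54*i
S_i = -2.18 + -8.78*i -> [-2.18, -10.96, -19.74, -28.52, -37.3]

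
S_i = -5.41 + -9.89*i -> [-5.41, -15.3, -25.19, -35.08, -44.97]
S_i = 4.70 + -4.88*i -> [4.7, -0.18, -5.06, -9.94, -14.82]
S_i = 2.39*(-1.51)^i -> [2.39, -3.61, 5.45, -8.23, 12.43]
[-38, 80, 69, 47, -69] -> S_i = Random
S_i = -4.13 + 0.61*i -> [-4.13, -3.52, -2.91, -2.3, -1.69]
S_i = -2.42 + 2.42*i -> [-2.42, 0.0, 2.42, 4.84, 7.26]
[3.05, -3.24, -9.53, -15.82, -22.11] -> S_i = 3.05 + -6.29*i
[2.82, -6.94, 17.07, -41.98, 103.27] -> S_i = 2.82*(-2.46)^i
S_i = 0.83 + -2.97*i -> [0.83, -2.14, -5.11, -8.08, -11.05]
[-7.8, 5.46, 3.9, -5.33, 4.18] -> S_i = Random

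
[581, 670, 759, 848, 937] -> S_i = 581 + 89*i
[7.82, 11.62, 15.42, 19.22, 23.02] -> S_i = 7.82 + 3.80*i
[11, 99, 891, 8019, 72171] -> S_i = 11*9^i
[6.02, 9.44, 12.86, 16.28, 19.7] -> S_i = 6.02 + 3.42*i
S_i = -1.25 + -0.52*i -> [-1.25, -1.77, -2.29, -2.81, -3.33]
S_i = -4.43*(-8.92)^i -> [-4.43, 39.52, -352.48, 3144.11, -28045.5]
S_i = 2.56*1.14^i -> [2.56, 2.92, 3.33, 3.79, 4.32]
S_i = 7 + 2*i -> [7, 9, 11, 13, 15]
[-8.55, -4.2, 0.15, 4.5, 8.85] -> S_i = -8.55 + 4.35*i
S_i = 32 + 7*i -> [32, 39, 46, 53, 60]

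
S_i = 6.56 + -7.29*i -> [6.56, -0.73, -8.02, -15.31, -22.6]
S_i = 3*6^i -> [3, 18, 108, 648, 3888]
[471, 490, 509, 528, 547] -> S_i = 471 + 19*i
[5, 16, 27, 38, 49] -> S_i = 5 + 11*i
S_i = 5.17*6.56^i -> [5.17, 33.92, 222.48, 1459.49, 9574.28]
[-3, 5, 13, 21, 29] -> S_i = -3 + 8*i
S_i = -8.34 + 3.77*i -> [-8.34, -4.57, -0.8, 2.97, 6.74]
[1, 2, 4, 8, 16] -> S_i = 1*2^i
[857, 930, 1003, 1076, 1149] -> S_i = 857 + 73*i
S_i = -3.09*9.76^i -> [-3.09, -30.16, -294.35, -2872.82, -28038.69]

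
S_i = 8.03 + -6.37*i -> [8.03, 1.66, -4.71, -11.08, -17.45]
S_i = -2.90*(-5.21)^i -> [-2.9, 15.11, -78.72, 410.12, -2136.73]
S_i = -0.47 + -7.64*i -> [-0.47, -8.11, -15.75, -23.39, -31.03]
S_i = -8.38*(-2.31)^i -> [-8.38, 19.36, -44.72, 103.3, -238.61]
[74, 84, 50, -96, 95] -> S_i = Random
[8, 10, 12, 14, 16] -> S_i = 8 + 2*i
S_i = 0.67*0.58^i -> [0.67, 0.39, 0.23, 0.13, 0.08]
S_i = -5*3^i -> [-5, -15, -45, -135, -405]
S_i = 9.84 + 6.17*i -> [9.84, 16.01, 22.18, 28.35, 34.52]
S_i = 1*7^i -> [1, 7, 49, 343, 2401]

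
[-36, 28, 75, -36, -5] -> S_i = Random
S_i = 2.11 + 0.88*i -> [2.11, 2.99, 3.87, 4.75, 5.63]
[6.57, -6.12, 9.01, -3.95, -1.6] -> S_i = Random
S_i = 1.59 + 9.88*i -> [1.59, 11.47, 21.35, 31.23, 41.11]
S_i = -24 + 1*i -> [-24, -23, -22, -21, -20]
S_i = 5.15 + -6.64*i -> [5.15, -1.49, -8.13, -14.77, -21.41]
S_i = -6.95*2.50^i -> [-6.95, -17.38, -43.44, -108.59, -271.48]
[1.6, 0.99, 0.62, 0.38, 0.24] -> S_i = 1.60*0.62^i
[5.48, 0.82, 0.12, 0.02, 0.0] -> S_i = 5.48*0.15^i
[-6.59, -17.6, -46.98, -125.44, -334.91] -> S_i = -6.59*2.67^i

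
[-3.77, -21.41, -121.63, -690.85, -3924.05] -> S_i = -3.77*5.68^i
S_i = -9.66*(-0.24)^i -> [-9.66, 2.32, -0.56, 0.13, -0.03]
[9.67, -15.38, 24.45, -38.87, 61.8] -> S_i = 9.67*(-1.59)^i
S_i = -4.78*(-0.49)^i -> [-4.78, 2.34, -1.15, 0.56, -0.28]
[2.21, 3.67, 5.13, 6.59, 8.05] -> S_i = 2.21 + 1.46*i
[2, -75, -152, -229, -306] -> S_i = 2 + -77*i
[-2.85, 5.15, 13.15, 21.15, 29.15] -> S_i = -2.85 + 8.00*i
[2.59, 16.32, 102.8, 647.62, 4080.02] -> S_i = 2.59*6.30^i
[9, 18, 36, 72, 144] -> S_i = 9*2^i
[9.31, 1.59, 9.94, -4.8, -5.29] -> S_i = Random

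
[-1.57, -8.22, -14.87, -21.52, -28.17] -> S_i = -1.57 + -6.65*i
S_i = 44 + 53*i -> [44, 97, 150, 203, 256]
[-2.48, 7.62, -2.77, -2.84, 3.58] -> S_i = Random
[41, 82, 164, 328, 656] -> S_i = 41*2^i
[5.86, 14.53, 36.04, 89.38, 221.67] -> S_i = 5.86*2.48^i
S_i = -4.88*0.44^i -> [-4.88, -2.15, -0.94, -0.42, -0.18]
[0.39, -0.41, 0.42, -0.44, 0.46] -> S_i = 0.39*(-1.04)^i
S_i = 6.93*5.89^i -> [6.93, 40.82, 240.42, 1416.05, 8340.54]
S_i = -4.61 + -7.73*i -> [-4.61, -12.34, -20.07, -27.8, -35.53]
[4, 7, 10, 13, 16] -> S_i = 4 + 3*i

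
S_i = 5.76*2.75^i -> [5.76, 15.84, 43.56, 119.79, 329.42]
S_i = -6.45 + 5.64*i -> [-6.45, -0.81, 4.83, 10.47, 16.11]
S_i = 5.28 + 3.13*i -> [5.28, 8.41, 11.54, 14.67, 17.8]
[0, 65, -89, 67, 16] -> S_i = Random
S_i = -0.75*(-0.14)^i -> [-0.75, 0.11, -0.01, 0.0, -0.0]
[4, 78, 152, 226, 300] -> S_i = 4 + 74*i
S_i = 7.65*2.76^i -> [7.65, 21.11, 58.27, 160.84, 443.91]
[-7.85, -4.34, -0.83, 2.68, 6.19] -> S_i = -7.85 + 3.51*i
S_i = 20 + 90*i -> [20, 110, 200, 290, 380]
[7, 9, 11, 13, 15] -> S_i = 7 + 2*i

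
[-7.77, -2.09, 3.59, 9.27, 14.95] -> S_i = -7.77 + 5.68*i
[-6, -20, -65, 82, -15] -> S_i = Random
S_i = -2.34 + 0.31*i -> [-2.34, -2.03, -1.72, -1.41, -1.1]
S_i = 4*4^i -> [4, 16, 64, 256, 1024]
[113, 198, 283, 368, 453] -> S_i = 113 + 85*i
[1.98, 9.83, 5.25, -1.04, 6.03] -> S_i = Random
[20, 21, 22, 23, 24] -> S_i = 20 + 1*i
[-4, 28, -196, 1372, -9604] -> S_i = -4*-7^i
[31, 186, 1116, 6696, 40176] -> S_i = 31*6^i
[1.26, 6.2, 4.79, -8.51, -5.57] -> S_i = Random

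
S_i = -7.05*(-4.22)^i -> [-7.05, 29.75, -125.55, 529.82, -2235.83]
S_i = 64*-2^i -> [64, -128, 256, -512, 1024]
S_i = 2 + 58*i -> [2, 60, 118, 176, 234]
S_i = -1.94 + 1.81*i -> [-1.94, -0.13, 1.68, 3.49, 5.3]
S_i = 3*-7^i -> [3, -21, 147, -1029, 7203]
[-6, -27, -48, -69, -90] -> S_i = -6 + -21*i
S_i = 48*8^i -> [48, 384, 3072, 24576, 196608]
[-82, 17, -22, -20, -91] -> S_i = Random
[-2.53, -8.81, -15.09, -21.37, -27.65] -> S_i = -2.53 + -6.28*i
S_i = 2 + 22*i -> [2, 24, 46, 68, 90]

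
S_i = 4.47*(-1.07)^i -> [4.47, -4.78, 5.12, -5.48, 5.86]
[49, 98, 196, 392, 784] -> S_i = 49*2^i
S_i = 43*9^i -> [43, 387, 3483, 31347, 282123]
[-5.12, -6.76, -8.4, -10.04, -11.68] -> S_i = -5.12 + -1.64*i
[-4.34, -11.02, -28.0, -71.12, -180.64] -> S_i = -4.34*2.54^i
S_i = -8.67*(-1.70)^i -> [-8.67, 14.74, -25.06, 42.6, -72.41]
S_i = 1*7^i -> [1, 7, 49, 343, 2401]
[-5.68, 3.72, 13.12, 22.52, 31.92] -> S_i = -5.68 + 9.40*i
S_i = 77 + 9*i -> [77, 86, 95, 104, 113]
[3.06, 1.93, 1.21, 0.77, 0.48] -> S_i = 3.06*0.63^i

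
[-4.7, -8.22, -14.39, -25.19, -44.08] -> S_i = -4.70*1.75^i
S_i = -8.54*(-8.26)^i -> [-8.54, 70.54, -582.66, 4812.8, -39753.75]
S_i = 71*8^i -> [71, 568, 4544, 36352, 290816]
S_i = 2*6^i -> [2, 12, 72, 432, 2592]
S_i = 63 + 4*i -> [63, 67, 71, 75, 79]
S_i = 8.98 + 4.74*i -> [8.98, 13.72, 18.46, 23.2, 27.94]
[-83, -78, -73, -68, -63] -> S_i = -83 + 5*i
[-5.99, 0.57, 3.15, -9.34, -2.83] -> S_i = Random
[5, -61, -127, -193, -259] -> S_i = 5 + -66*i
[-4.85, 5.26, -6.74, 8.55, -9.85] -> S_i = Random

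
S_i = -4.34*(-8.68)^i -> [-4.34, 37.67, -326.99, 2838.24, -24635.91]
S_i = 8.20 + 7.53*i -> [8.2, 15.73, 23.26, 30.79, 38.32]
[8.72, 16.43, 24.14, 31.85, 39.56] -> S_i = 8.72 + 7.71*i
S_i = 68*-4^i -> [68, -272, 1088, -4352, 17408]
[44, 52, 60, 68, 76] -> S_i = 44 + 8*i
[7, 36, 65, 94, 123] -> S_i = 7 + 29*i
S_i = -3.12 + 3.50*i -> [-3.12, 0.38, 3.88, 7.38, 10.88]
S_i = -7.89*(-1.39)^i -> [-7.89, 10.97, -15.24, 21.19, -29.45]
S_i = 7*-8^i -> [7, -56, 448, -3584, 28672]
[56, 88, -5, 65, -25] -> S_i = Random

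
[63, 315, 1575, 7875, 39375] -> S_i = 63*5^i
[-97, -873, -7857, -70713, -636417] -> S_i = -97*9^i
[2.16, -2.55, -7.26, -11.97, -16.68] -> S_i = 2.16 + -4.71*i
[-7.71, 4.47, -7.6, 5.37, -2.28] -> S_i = Random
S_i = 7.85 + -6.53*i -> [7.85, 1.32, -5.21, -11.74, -18.27]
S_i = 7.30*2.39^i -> [7.3, 17.45, 41.7, 99.66, 238.19]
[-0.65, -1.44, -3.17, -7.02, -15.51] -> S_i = -0.65*2.21^i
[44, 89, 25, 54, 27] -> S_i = Random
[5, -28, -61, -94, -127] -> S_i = 5 + -33*i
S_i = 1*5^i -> [1, 5, 25, 125, 625]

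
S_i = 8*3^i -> [8, 24, 72, 216, 648]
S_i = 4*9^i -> [4, 36, 324, 2916, 26244]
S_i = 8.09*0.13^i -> [8.09, 1.05, 0.14, 0.02, 0.0]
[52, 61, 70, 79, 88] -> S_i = 52 + 9*i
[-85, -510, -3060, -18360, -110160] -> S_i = -85*6^i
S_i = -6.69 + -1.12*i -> [-6.69, -7.81, -8.93, -10.05, -11.17]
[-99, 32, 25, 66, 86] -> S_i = Random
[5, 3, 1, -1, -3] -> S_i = 5 + -2*i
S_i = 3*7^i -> [3, 21, 147, 1029, 7203]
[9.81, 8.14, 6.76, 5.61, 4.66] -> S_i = 9.81*0.83^i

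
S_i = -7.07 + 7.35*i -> [-7.07, 0.28, 7.63, 14.98, 22.33]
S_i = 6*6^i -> [6, 36, 216, 1296, 7776]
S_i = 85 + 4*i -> [85, 89, 93, 97, 101]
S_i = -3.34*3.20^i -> [-3.34, -10.69, -34.2, -109.45, -350.22]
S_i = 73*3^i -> [73, 219, 657, 1971, 5913]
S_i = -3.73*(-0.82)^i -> [-3.73, 3.06, -2.51, 2.06, -1.69]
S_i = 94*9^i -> [94, 846, 7614, 68526, 616734]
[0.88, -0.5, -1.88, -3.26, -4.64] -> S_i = 0.88 + -1.38*i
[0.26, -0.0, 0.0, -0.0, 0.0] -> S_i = 0.26*-0.00^i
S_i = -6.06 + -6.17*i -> [-6.06, -12.23, -18.4, -24.57, -30.74]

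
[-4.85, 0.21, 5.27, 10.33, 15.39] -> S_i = -4.85 + 5.06*i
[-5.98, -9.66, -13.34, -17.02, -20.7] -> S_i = -5.98 + -3.68*i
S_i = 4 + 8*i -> [4, 12, 20, 28, 36]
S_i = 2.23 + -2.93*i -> [2.23, -0.7, -3.63, -6.56, -9.49]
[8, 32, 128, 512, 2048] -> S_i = 8*4^i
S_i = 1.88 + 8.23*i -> [1.88, 10.11, 18.34, 26.57, 34.8]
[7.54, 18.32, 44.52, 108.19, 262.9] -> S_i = 7.54*2.43^i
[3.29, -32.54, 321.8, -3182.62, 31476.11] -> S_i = 3.29*(-9.89)^i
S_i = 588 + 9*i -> [588, 597, 606, 615, 624]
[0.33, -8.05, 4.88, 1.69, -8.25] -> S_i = Random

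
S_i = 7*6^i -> [7, 42, 252, 1512, 9072]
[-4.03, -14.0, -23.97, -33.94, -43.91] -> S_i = -4.03 + -9.97*i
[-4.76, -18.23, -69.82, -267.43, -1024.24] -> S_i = -4.76*3.83^i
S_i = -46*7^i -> [-46, -322, -2254, -15778, -110446]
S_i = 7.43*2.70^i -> [7.43, 20.06, 54.16, 146.24, 394.86]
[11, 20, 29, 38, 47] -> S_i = 11 + 9*i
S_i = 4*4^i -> [4, 16, 64, 256, 1024]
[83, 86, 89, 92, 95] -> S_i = 83 + 3*i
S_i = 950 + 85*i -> [950, 1035, 1120, 1205, 1290]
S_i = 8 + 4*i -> [8, 12, 16, 20, 24]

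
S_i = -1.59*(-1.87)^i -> [-1.59, 2.97, -5.56, 10.4, -19.44]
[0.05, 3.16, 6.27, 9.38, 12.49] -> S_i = 0.05 + 3.11*i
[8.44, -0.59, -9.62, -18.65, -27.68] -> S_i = 8.44 + -9.03*i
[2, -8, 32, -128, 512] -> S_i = 2*-4^i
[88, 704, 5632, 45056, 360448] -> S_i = 88*8^i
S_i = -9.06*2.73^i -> [-9.06, -24.73, -67.52, -184.34, -503.24]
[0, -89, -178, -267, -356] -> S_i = 0 + -89*i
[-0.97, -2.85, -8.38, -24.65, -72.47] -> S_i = -0.97*2.94^i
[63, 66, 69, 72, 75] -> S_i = 63 + 3*i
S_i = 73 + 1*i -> [73, 74, 75, 76, 77]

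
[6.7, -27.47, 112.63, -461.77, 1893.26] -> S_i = 6.70*(-4.10)^i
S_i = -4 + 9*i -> [-4, 5, 14, 23, 32]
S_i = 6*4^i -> [6, 24, 96, 384, 1536]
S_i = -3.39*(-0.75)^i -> [-3.39, 2.54, -1.91, 1.43, -1.07]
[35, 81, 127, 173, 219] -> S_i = 35 + 46*i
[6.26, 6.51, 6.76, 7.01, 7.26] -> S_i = 6.26 + 0.25*i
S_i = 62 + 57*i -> [62, 119, 176, 233, 290]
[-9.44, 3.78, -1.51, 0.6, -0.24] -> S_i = -9.44*(-0.40)^i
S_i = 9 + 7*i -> [9, 16, 23, 30, 37]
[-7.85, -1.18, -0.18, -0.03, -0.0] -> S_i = -7.85*0.15^i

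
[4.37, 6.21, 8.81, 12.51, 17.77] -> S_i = 4.37*1.42^i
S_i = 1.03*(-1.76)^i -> [1.03, -1.81, 3.19, -5.62, 9.88]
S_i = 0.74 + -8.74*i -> [0.74, -8.0, -16.74, -25.48, -34.22]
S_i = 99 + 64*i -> [99, 163, 227, 291, 355]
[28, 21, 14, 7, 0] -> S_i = 28 + -7*i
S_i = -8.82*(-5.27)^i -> [-8.82, 46.48, -244.96, 1290.92, -6803.17]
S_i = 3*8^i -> [3, 24, 192, 1536, 12288]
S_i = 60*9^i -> [60, 540, 4860, 43740, 393660]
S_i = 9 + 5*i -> [9, 14, 19, 24, 29]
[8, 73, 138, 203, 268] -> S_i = 8 + 65*i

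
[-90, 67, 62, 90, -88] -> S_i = Random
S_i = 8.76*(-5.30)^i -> [8.76, -46.43, 246.07, -1304.16, 6912.06]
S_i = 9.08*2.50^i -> [9.08, 22.7, 56.75, 141.88, 354.69]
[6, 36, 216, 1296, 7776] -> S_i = 6*6^i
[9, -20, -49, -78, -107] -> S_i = 9 + -29*i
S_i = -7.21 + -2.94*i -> [-7.21, -10.15, -13.09, -16.03, -18.97]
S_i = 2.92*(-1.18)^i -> [2.92, -3.45, 4.07, -4.8, 5.66]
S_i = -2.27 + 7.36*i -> [-2.27, 5.09, 12.45, 19.81, 27.17]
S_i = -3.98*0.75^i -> [-3.98, -2.98, -2.24, -1.68, -1.26]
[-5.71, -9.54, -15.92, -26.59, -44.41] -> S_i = -5.71*1.67^i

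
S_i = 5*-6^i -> [5, -30, 180, -1080, 6480]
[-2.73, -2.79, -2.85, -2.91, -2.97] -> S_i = -2.73 + -0.06*i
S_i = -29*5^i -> [-29, -145, -725, -3625, -18125]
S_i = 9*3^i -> [9, 27, 81, 243, 729]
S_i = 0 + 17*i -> [0, 17, 34, 51, 68]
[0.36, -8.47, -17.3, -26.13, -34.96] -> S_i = 0.36 + -8.83*i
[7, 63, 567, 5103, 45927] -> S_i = 7*9^i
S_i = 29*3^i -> [29, 87, 261, 783, 2349]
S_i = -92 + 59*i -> [-92, -33, 26, 85, 144]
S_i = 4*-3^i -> [4, -12, 36, -108, 324]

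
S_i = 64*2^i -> [64, 128, 256, 512, 1024]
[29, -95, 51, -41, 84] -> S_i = Random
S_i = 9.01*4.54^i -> [9.01, 40.91, 185.71, 843.13, 3827.79]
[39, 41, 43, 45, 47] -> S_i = 39 + 2*i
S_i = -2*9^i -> [-2, -18, -162, -1458, -13122]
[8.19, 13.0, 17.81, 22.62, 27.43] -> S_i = 8.19 + 4.81*i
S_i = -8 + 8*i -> [-8, 0, 8, 16, 24]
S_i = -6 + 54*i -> [-6, 48, 102, 156, 210]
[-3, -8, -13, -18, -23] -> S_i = -3 + -5*i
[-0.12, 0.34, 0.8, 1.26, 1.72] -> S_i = -0.12 + 0.46*i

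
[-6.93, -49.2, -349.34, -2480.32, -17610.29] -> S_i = -6.93*7.10^i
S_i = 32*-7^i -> [32, -224, 1568, -10976, 76832]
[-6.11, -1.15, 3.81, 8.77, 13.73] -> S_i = -6.11 + 4.96*i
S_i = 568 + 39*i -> [568, 607, 646, 685, 724]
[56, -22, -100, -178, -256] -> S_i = 56 + -78*i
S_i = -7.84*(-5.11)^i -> [-7.84, 40.06, -204.72, 1046.11, -5345.64]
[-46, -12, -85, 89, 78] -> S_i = Random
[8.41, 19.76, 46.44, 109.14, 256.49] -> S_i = 8.41*2.35^i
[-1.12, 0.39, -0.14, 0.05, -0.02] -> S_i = -1.12*(-0.35)^i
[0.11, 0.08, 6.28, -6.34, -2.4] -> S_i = Random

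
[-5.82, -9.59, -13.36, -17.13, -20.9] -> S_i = -5.82 + -3.77*i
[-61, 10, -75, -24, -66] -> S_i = Random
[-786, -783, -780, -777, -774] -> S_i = -786 + 3*i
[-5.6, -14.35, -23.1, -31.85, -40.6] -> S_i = -5.60 + -8.75*i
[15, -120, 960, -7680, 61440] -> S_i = 15*-8^i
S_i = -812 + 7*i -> [-812, -805, -798, -791, -784]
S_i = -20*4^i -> [-20, -80, -320, -1280, -5120]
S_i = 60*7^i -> [60, 420, 2940, 20580, 144060]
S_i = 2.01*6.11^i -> [2.01, 12.28, 75.04, 458.48, 2801.31]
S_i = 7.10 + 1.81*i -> [7.1, 8.91, 10.72, 12.53, 14.34]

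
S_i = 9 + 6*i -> [9, 15, 21, 27, 33]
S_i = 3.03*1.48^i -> [3.03, 4.48, 6.64, 9.82, 14.54]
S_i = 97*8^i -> [97, 776, 6208, 49664, 397312]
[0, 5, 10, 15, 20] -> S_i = 0 + 5*i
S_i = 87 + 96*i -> [87, 183, 279, 375, 471]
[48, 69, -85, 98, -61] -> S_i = Random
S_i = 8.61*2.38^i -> [8.61, 20.49, 48.77, 116.07, 276.26]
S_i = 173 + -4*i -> [173, 169, 165, 161, 157]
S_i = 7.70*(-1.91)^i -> [7.7, -14.71, 28.09, -53.65, 102.48]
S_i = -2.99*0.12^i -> [-2.99, -0.36, -0.04, -0.01, -0.0]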